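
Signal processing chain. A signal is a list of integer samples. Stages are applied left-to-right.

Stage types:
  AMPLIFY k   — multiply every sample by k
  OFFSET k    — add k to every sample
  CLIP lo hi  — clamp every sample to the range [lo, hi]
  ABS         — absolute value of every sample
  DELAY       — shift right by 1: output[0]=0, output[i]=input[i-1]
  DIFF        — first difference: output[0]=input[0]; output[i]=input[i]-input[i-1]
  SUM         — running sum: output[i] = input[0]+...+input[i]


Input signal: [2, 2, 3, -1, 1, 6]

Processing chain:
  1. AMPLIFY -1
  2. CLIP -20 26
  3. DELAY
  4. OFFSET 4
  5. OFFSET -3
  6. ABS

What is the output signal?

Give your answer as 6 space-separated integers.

Input: [2, 2, 3, -1, 1, 6]
Stage 1 (AMPLIFY -1): 2*-1=-2, 2*-1=-2, 3*-1=-3, -1*-1=1, 1*-1=-1, 6*-1=-6 -> [-2, -2, -3, 1, -1, -6]
Stage 2 (CLIP -20 26): clip(-2,-20,26)=-2, clip(-2,-20,26)=-2, clip(-3,-20,26)=-3, clip(1,-20,26)=1, clip(-1,-20,26)=-1, clip(-6,-20,26)=-6 -> [-2, -2, -3, 1, -1, -6]
Stage 3 (DELAY): [0, -2, -2, -3, 1, -1] = [0, -2, -2, -3, 1, -1] -> [0, -2, -2, -3, 1, -1]
Stage 4 (OFFSET 4): 0+4=4, -2+4=2, -2+4=2, -3+4=1, 1+4=5, -1+4=3 -> [4, 2, 2, 1, 5, 3]
Stage 5 (OFFSET -3): 4+-3=1, 2+-3=-1, 2+-3=-1, 1+-3=-2, 5+-3=2, 3+-3=0 -> [1, -1, -1, -2, 2, 0]
Stage 6 (ABS): |1|=1, |-1|=1, |-1|=1, |-2|=2, |2|=2, |0|=0 -> [1, 1, 1, 2, 2, 0]

Answer: 1 1 1 2 2 0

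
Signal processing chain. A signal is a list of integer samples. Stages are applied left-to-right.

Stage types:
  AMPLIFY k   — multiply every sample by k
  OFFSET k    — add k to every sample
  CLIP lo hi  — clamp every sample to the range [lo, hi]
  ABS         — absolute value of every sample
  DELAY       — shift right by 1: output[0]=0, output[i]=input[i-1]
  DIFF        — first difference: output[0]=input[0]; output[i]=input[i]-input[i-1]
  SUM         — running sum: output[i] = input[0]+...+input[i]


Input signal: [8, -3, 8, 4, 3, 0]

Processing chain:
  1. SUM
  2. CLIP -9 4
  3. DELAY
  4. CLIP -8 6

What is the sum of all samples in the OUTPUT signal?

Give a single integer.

Input: [8, -3, 8, 4, 3, 0]
Stage 1 (SUM): sum[0..0]=8, sum[0..1]=5, sum[0..2]=13, sum[0..3]=17, sum[0..4]=20, sum[0..5]=20 -> [8, 5, 13, 17, 20, 20]
Stage 2 (CLIP -9 4): clip(8,-9,4)=4, clip(5,-9,4)=4, clip(13,-9,4)=4, clip(17,-9,4)=4, clip(20,-9,4)=4, clip(20,-9,4)=4 -> [4, 4, 4, 4, 4, 4]
Stage 3 (DELAY): [0, 4, 4, 4, 4, 4] = [0, 4, 4, 4, 4, 4] -> [0, 4, 4, 4, 4, 4]
Stage 4 (CLIP -8 6): clip(0,-8,6)=0, clip(4,-8,6)=4, clip(4,-8,6)=4, clip(4,-8,6)=4, clip(4,-8,6)=4, clip(4,-8,6)=4 -> [0, 4, 4, 4, 4, 4]
Output sum: 20

Answer: 20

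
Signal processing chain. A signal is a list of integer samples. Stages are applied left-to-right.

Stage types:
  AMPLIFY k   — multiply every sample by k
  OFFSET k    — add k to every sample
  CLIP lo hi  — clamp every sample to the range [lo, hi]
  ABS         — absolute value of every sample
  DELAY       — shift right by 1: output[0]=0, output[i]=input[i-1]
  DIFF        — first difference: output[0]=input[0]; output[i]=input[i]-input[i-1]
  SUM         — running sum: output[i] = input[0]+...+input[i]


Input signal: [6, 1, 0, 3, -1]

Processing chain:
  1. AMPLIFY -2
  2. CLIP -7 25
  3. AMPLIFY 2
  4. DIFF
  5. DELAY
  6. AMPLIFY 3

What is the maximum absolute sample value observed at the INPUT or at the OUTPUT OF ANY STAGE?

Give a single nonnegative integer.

Input: [6, 1, 0, 3, -1] (max |s|=6)
Stage 1 (AMPLIFY -2): 6*-2=-12, 1*-2=-2, 0*-2=0, 3*-2=-6, -1*-2=2 -> [-12, -2, 0, -6, 2] (max |s|=12)
Stage 2 (CLIP -7 25): clip(-12,-7,25)=-7, clip(-2,-7,25)=-2, clip(0,-7,25)=0, clip(-6,-7,25)=-6, clip(2,-7,25)=2 -> [-7, -2, 0, -6, 2] (max |s|=7)
Stage 3 (AMPLIFY 2): -7*2=-14, -2*2=-4, 0*2=0, -6*2=-12, 2*2=4 -> [-14, -4, 0, -12, 4] (max |s|=14)
Stage 4 (DIFF): s[0]=-14, -4--14=10, 0--4=4, -12-0=-12, 4--12=16 -> [-14, 10, 4, -12, 16] (max |s|=16)
Stage 5 (DELAY): [0, -14, 10, 4, -12] = [0, -14, 10, 4, -12] -> [0, -14, 10, 4, -12] (max |s|=14)
Stage 6 (AMPLIFY 3): 0*3=0, -14*3=-42, 10*3=30, 4*3=12, -12*3=-36 -> [0, -42, 30, 12, -36] (max |s|=42)
Overall max amplitude: 42

Answer: 42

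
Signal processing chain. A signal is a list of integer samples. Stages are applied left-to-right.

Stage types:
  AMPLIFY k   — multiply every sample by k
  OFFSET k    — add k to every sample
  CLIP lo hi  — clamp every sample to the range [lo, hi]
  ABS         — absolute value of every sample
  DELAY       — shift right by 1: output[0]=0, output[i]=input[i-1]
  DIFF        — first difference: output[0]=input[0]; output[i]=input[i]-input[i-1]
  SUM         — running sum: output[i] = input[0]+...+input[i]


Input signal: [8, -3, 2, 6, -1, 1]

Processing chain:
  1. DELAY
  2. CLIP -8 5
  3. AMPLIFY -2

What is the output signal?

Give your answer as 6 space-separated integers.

Input: [8, -3, 2, 6, -1, 1]
Stage 1 (DELAY): [0, 8, -3, 2, 6, -1] = [0, 8, -3, 2, 6, -1] -> [0, 8, -3, 2, 6, -1]
Stage 2 (CLIP -8 5): clip(0,-8,5)=0, clip(8,-8,5)=5, clip(-3,-8,5)=-3, clip(2,-8,5)=2, clip(6,-8,5)=5, clip(-1,-8,5)=-1 -> [0, 5, -3, 2, 5, -1]
Stage 3 (AMPLIFY -2): 0*-2=0, 5*-2=-10, -3*-2=6, 2*-2=-4, 5*-2=-10, -1*-2=2 -> [0, -10, 6, -4, -10, 2]

Answer: 0 -10 6 -4 -10 2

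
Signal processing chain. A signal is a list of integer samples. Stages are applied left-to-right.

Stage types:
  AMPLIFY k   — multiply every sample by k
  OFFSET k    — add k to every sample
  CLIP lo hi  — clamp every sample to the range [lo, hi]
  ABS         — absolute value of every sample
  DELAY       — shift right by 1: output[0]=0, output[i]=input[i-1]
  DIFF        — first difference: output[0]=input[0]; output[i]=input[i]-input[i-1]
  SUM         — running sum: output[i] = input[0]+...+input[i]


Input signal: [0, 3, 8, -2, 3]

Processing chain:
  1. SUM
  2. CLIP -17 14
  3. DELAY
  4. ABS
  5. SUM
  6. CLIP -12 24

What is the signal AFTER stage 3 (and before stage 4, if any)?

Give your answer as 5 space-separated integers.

Input: [0, 3, 8, -2, 3]
Stage 1 (SUM): sum[0..0]=0, sum[0..1]=3, sum[0..2]=11, sum[0..3]=9, sum[0..4]=12 -> [0, 3, 11, 9, 12]
Stage 2 (CLIP -17 14): clip(0,-17,14)=0, clip(3,-17,14)=3, clip(11,-17,14)=11, clip(9,-17,14)=9, clip(12,-17,14)=12 -> [0, 3, 11, 9, 12]
Stage 3 (DELAY): [0, 0, 3, 11, 9] = [0, 0, 3, 11, 9] -> [0, 0, 3, 11, 9]

Answer: 0 0 3 11 9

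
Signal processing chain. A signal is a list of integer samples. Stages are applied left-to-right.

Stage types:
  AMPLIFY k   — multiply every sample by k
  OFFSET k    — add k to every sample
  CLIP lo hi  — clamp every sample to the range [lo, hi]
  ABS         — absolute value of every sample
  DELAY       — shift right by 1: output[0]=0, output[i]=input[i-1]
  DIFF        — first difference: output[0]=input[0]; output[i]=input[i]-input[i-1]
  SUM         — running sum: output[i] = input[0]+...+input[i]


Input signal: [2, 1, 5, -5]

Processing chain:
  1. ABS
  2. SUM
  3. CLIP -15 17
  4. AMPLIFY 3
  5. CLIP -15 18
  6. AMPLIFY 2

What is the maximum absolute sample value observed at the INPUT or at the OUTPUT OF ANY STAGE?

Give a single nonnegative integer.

Input: [2, 1, 5, -5] (max |s|=5)
Stage 1 (ABS): |2|=2, |1|=1, |5|=5, |-5|=5 -> [2, 1, 5, 5] (max |s|=5)
Stage 2 (SUM): sum[0..0]=2, sum[0..1]=3, sum[0..2]=8, sum[0..3]=13 -> [2, 3, 8, 13] (max |s|=13)
Stage 3 (CLIP -15 17): clip(2,-15,17)=2, clip(3,-15,17)=3, clip(8,-15,17)=8, clip(13,-15,17)=13 -> [2, 3, 8, 13] (max |s|=13)
Stage 4 (AMPLIFY 3): 2*3=6, 3*3=9, 8*3=24, 13*3=39 -> [6, 9, 24, 39] (max |s|=39)
Stage 5 (CLIP -15 18): clip(6,-15,18)=6, clip(9,-15,18)=9, clip(24,-15,18)=18, clip(39,-15,18)=18 -> [6, 9, 18, 18] (max |s|=18)
Stage 6 (AMPLIFY 2): 6*2=12, 9*2=18, 18*2=36, 18*2=36 -> [12, 18, 36, 36] (max |s|=36)
Overall max amplitude: 39

Answer: 39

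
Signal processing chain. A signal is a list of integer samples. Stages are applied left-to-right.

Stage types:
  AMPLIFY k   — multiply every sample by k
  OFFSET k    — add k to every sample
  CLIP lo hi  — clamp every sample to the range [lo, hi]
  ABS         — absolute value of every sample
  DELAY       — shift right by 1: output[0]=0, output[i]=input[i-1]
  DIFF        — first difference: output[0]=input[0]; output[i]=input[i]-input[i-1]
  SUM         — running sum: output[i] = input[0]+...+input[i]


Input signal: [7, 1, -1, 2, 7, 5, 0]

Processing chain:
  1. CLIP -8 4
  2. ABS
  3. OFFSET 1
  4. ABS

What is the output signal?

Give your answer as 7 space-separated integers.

Input: [7, 1, -1, 2, 7, 5, 0]
Stage 1 (CLIP -8 4): clip(7,-8,4)=4, clip(1,-8,4)=1, clip(-1,-8,4)=-1, clip(2,-8,4)=2, clip(7,-8,4)=4, clip(5,-8,4)=4, clip(0,-8,4)=0 -> [4, 1, -1, 2, 4, 4, 0]
Stage 2 (ABS): |4|=4, |1|=1, |-1|=1, |2|=2, |4|=4, |4|=4, |0|=0 -> [4, 1, 1, 2, 4, 4, 0]
Stage 3 (OFFSET 1): 4+1=5, 1+1=2, 1+1=2, 2+1=3, 4+1=5, 4+1=5, 0+1=1 -> [5, 2, 2, 3, 5, 5, 1]
Stage 4 (ABS): |5|=5, |2|=2, |2|=2, |3|=3, |5|=5, |5|=5, |1|=1 -> [5, 2, 2, 3, 5, 5, 1]

Answer: 5 2 2 3 5 5 1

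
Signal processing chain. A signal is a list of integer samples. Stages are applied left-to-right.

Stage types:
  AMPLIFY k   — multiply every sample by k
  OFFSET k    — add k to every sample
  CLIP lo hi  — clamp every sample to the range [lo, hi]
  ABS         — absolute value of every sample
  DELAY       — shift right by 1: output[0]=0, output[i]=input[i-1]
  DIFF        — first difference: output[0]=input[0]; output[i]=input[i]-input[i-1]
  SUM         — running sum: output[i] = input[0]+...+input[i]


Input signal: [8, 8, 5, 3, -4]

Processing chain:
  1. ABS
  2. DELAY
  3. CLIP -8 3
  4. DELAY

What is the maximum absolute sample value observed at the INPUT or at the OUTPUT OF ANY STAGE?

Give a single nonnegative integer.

Answer: 8

Derivation:
Input: [8, 8, 5, 3, -4] (max |s|=8)
Stage 1 (ABS): |8|=8, |8|=8, |5|=5, |3|=3, |-4|=4 -> [8, 8, 5, 3, 4] (max |s|=8)
Stage 2 (DELAY): [0, 8, 8, 5, 3] = [0, 8, 8, 5, 3] -> [0, 8, 8, 5, 3] (max |s|=8)
Stage 3 (CLIP -8 3): clip(0,-8,3)=0, clip(8,-8,3)=3, clip(8,-8,3)=3, clip(5,-8,3)=3, clip(3,-8,3)=3 -> [0, 3, 3, 3, 3] (max |s|=3)
Stage 4 (DELAY): [0, 0, 3, 3, 3] = [0, 0, 3, 3, 3] -> [0, 0, 3, 3, 3] (max |s|=3)
Overall max amplitude: 8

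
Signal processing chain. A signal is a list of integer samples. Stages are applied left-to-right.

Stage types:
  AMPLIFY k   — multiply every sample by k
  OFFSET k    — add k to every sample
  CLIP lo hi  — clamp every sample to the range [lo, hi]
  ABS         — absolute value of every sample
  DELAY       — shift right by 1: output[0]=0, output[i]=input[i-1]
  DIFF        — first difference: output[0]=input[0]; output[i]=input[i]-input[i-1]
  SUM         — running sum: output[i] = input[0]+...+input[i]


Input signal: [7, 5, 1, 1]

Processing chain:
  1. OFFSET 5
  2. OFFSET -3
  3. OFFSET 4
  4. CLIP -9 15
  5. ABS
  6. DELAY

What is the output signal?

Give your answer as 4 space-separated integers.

Input: [7, 5, 1, 1]
Stage 1 (OFFSET 5): 7+5=12, 5+5=10, 1+5=6, 1+5=6 -> [12, 10, 6, 6]
Stage 2 (OFFSET -3): 12+-3=9, 10+-3=7, 6+-3=3, 6+-3=3 -> [9, 7, 3, 3]
Stage 3 (OFFSET 4): 9+4=13, 7+4=11, 3+4=7, 3+4=7 -> [13, 11, 7, 7]
Stage 4 (CLIP -9 15): clip(13,-9,15)=13, clip(11,-9,15)=11, clip(7,-9,15)=7, clip(7,-9,15)=7 -> [13, 11, 7, 7]
Stage 5 (ABS): |13|=13, |11|=11, |7|=7, |7|=7 -> [13, 11, 7, 7]
Stage 6 (DELAY): [0, 13, 11, 7] = [0, 13, 11, 7] -> [0, 13, 11, 7]

Answer: 0 13 11 7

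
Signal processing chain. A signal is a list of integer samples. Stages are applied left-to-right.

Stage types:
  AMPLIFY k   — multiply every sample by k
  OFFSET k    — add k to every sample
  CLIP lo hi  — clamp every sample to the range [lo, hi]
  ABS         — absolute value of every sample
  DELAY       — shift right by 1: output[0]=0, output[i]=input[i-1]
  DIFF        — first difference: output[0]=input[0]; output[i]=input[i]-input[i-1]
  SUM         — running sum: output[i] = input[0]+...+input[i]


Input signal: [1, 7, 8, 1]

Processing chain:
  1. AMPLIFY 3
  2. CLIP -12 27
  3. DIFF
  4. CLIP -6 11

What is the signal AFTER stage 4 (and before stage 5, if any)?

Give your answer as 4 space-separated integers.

Answer: 3 11 3 -6

Derivation:
Input: [1, 7, 8, 1]
Stage 1 (AMPLIFY 3): 1*3=3, 7*3=21, 8*3=24, 1*3=3 -> [3, 21, 24, 3]
Stage 2 (CLIP -12 27): clip(3,-12,27)=3, clip(21,-12,27)=21, clip(24,-12,27)=24, clip(3,-12,27)=3 -> [3, 21, 24, 3]
Stage 3 (DIFF): s[0]=3, 21-3=18, 24-21=3, 3-24=-21 -> [3, 18, 3, -21]
Stage 4 (CLIP -6 11): clip(3,-6,11)=3, clip(18,-6,11)=11, clip(3,-6,11)=3, clip(-21,-6,11)=-6 -> [3, 11, 3, -6]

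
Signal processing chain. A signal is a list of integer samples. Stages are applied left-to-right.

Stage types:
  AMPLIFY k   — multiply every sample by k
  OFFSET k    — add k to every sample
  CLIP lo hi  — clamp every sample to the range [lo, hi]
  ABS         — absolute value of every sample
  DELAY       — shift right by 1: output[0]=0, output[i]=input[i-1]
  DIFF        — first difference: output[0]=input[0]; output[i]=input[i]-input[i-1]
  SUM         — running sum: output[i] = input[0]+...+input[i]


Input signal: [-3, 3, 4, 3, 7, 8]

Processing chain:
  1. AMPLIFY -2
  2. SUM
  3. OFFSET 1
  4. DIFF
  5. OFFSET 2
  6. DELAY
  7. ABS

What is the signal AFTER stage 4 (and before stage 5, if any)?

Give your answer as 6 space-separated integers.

Input: [-3, 3, 4, 3, 7, 8]
Stage 1 (AMPLIFY -2): -3*-2=6, 3*-2=-6, 4*-2=-8, 3*-2=-6, 7*-2=-14, 8*-2=-16 -> [6, -6, -8, -6, -14, -16]
Stage 2 (SUM): sum[0..0]=6, sum[0..1]=0, sum[0..2]=-8, sum[0..3]=-14, sum[0..4]=-28, sum[0..5]=-44 -> [6, 0, -8, -14, -28, -44]
Stage 3 (OFFSET 1): 6+1=7, 0+1=1, -8+1=-7, -14+1=-13, -28+1=-27, -44+1=-43 -> [7, 1, -7, -13, -27, -43]
Stage 4 (DIFF): s[0]=7, 1-7=-6, -7-1=-8, -13--7=-6, -27--13=-14, -43--27=-16 -> [7, -6, -8, -6, -14, -16]

Answer: 7 -6 -8 -6 -14 -16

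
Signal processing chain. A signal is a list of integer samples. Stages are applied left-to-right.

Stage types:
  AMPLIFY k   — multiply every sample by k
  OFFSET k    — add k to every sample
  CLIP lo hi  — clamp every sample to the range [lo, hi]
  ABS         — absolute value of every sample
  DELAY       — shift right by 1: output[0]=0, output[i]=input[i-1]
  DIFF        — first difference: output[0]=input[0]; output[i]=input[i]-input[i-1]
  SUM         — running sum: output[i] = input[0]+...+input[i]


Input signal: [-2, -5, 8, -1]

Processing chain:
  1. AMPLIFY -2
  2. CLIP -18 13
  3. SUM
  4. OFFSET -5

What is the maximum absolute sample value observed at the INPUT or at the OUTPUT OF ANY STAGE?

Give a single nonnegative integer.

Answer: 16

Derivation:
Input: [-2, -5, 8, -1] (max |s|=8)
Stage 1 (AMPLIFY -2): -2*-2=4, -5*-2=10, 8*-2=-16, -1*-2=2 -> [4, 10, -16, 2] (max |s|=16)
Stage 2 (CLIP -18 13): clip(4,-18,13)=4, clip(10,-18,13)=10, clip(-16,-18,13)=-16, clip(2,-18,13)=2 -> [4, 10, -16, 2] (max |s|=16)
Stage 3 (SUM): sum[0..0]=4, sum[0..1]=14, sum[0..2]=-2, sum[0..3]=0 -> [4, 14, -2, 0] (max |s|=14)
Stage 4 (OFFSET -5): 4+-5=-1, 14+-5=9, -2+-5=-7, 0+-5=-5 -> [-1, 9, -7, -5] (max |s|=9)
Overall max amplitude: 16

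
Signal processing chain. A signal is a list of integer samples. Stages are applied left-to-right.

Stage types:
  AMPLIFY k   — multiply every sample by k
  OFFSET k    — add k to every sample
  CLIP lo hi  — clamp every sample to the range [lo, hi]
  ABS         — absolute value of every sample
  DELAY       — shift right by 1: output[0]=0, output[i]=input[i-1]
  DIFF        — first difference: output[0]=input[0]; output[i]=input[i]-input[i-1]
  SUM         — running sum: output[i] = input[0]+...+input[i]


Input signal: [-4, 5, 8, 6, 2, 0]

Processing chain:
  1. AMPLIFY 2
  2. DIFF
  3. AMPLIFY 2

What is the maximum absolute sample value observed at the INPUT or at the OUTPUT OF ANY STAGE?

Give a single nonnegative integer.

Answer: 36

Derivation:
Input: [-4, 5, 8, 6, 2, 0] (max |s|=8)
Stage 1 (AMPLIFY 2): -4*2=-8, 5*2=10, 8*2=16, 6*2=12, 2*2=4, 0*2=0 -> [-8, 10, 16, 12, 4, 0] (max |s|=16)
Stage 2 (DIFF): s[0]=-8, 10--8=18, 16-10=6, 12-16=-4, 4-12=-8, 0-4=-4 -> [-8, 18, 6, -4, -8, -4] (max |s|=18)
Stage 3 (AMPLIFY 2): -8*2=-16, 18*2=36, 6*2=12, -4*2=-8, -8*2=-16, -4*2=-8 -> [-16, 36, 12, -8, -16, -8] (max |s|=36)
Overall max amplitude: 36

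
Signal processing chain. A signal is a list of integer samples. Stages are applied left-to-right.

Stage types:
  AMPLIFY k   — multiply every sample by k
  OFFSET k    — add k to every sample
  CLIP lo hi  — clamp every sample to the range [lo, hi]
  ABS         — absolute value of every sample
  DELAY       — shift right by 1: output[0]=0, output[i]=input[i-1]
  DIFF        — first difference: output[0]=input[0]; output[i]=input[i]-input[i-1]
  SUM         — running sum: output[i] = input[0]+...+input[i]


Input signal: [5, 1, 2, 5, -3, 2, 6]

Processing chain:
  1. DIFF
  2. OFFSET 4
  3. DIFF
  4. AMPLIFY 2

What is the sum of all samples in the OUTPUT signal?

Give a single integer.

Answer: 16

Derivation:
Input: [5, 1, 2, 5, -3, 2, 6]
Stage 1 (DIFF): s[0]=5, 1-5=-4, 2-1=1, 5-2=3, -3-5=-8, 2--3=5, 6-2=4 -> [5, -4, 1, 3, -8, 5, 4]
Stage 2 (OFFSET 4): 5+4=9, -4+4=0, 1+4=5, 3+4=7, -8+4=-4, 5+4=9, 4+4=8 -> [9, 0, 5, 7, -4, 9, 8]
Stage 3 (DIFF): s[0]=9, 0-9=-9, 5-0=5, 7-5=2, -4-7=-11, 9--4=13, 8-9=-1 -> [9, -9, 5, 2, -11, 13, -1]
Stage 4 (AMPLIFY 2): 9*2=18, -9*2=-18, 5*2=10, 2*2=4, -11*2=-22, 13*2=26, -1*2=-2 -> [18, -18, 10, 4, -22, 26, -2]
Output sum: 16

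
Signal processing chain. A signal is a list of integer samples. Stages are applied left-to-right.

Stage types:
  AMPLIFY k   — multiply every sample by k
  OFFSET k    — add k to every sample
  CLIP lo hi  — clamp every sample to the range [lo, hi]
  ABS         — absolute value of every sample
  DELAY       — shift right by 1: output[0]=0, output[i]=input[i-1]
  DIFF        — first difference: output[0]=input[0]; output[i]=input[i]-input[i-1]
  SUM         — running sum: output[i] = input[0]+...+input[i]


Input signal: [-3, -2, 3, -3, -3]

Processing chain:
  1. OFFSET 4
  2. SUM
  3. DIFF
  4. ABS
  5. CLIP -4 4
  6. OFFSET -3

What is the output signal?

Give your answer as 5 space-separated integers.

Answer: -2 -1 1 -2 -2

Derivation:
Input: [-3, -2, 3, -3, -3]
Stage 1 (OFFSET 4): -3+4=1, -2+4=2, 3+4=7, -3+4=1, -3+4=1 -> [1, 2, 7, 1, 1]
Stage 2 (SUM): sum[0..0]=1, sum[0..1]=3, sum[0..2]=10, sum[0..3]=11, sum[0..4]=12 -> [1, 3, 10, 11, 12]
Stage 3 (DIFF): s[0]=1, 3-1=2, 10-3=7, 11-10=1, 12-11=1 -> [1, 2, 7, 1, 1]
Stage 4 (ABS): |1|=1, |2|=2, |7|=7, |1|=1, |1|=1 -> [1, 2, 7, 1, 1]
Stage 5 (CLIP -4 4): clip(1,-4,4)=1, clip(2,-4,4)=2, clip(7,-4,4)=4, clip(1,-4,4)=1, clip(1,-4,4)=1 -> [1, 2, 4, 1, 1]
Stage 6 (OFFSET -3): 1+-3=-2, 2+-3=-1, 4+-3=1, 1+-3=-2, 1+-3=-2 -> [-2, -1, 1, -2, -2]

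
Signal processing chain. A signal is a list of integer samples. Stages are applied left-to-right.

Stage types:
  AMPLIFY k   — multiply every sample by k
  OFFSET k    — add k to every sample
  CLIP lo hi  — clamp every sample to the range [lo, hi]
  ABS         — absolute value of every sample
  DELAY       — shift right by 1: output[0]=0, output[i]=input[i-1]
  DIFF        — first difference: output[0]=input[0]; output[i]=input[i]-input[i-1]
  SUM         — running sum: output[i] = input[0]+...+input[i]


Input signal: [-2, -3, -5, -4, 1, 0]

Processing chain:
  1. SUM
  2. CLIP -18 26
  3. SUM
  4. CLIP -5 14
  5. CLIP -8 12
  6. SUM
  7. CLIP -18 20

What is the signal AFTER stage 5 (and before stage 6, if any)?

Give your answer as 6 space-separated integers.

Input: [-2, -3, -5, -4, 1, 0]
Stage 1 (SUM): sum[0..0]=-2, sum[0..1]=-5, sum[0..2]=-10, sum[0..3]=-14, sum[0..4]=-13, sum[0..5]=-13 -> [-2, -5, -10, -14, -13, -13]
Stage 2 (CLIP -18 26): clip(-2,-18,26)=-2, clip(-5,-18,26)=-5, clip(-10,-18,26)=-10, clip(-14,-18,26)=-14, clip(-13,-18,26)=-13, clip(-13,-18,26)=-13 -> [-2, -5, -10, -14, -13, -13]
Stage 3 (SUM): sum[0..0]=-2, sum[0..1]=-7, sum[0..2]=-17, sum[0..3]=-31, sum[0..4]=-44, sum[0..5]=-57 -> [-2, -7, -17, -31, -44, -57]
Stage 4 (CLIP -5 14): clip(-2,-5,14)=-2, clip(-7,-5,14)=-5, clip(-17,-5,14)=-5, clip(-31,-5,14)=-5, clip(-44,-5,14)=-5, clip(-57,-5,14)=-5 -> [-2, -5, -5, -5, -5, -5]
Stage 5 (CLIP -8 12): clip(-2,-8,12)=-2, clip(-5,-8,12)=-5, clip(-5,-8,12)=-5, clip(-5,-8,12)=-5, clip(-5,-8,12)=-5, clip(-5,-8,12)=-5 -> [-2, -5, -5, -5, -5, -5]

Answer: -2 -5 -5 -5 -5 -5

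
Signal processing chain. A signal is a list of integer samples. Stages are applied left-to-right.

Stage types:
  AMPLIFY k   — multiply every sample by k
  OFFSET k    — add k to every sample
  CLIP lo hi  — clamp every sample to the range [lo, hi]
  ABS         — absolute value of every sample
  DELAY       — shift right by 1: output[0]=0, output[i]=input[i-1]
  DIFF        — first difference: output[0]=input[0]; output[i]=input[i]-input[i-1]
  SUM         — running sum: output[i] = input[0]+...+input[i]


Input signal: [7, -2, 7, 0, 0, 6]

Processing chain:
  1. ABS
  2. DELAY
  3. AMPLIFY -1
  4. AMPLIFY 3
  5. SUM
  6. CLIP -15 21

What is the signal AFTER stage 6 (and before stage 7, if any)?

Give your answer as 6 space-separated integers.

Input: [7, -2, 7, 0, 0, 6]
Stage 1 (ABS): |7|=7, |-2|=2, |7|=7, |0|=0, |0|=0, |6|=6 -> [7, 2, 7, 0, 0, 6]
Stage 2 (DELAY): [0, 7, 2, 7, 0, 0] = [0, 7, 2, 7, 0, 0] -> [0, 7, 2, 7, 0, 0]
Stage 3 (AMPLIFY -1): 0*-1=0, 7*-1=-7, 2*-1=-2, 7*-1=-7, 0*-1=0, 0*-1=0 -> [0, -7, -2, -7, 0, 0]
Stage 4 (AMPLIFY 3): 0*3=0, -7*3=-21, -2*3=-6, -7*3=-21, 0*3=0, 0*3=0 -> [0, -21, -6, -21, 0, 0]
Stage 5 (SUM): sum[0..0]=0, sum[0..1]=-21, sum[0..2]=-27, sum[0..3]=-48, sum[0..4]=-48, sum[0..5]=-48 -> [0, -21, -27, -48, -48, -48]
Stage 6 (CLIP -15 21): clip(0,-15,21)=0, clip(-21,-15,21)=-15, clip(-27,-15,21)=-15, clip(-48,-15,21)=-15, clip(-48,-15,21)=-15, clip(-48,-15,21)=-15 -> [0, -15, -15, -15, -15, -15]

Answer: 0 -15 -15 -15 -15 -15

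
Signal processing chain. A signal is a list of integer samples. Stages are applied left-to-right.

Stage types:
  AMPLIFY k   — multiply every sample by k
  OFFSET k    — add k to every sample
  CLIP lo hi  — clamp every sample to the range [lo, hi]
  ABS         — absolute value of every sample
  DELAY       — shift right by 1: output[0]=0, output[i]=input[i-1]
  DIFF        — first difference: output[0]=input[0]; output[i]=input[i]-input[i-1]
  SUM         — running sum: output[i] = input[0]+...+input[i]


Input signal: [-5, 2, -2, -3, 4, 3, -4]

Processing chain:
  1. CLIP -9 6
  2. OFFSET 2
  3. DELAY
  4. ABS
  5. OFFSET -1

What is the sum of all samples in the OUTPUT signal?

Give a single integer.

Answer: 12

Derivation:
Input: [-5, 2, -2, -3, 4, 3, -4]
Stage 1 (CLIP -9 6): clip(-5,-9,6)=-5, clip(2,-9,6)=2, clip(-2,-9,6)=-2, clip(-3,-9,6)=-3, clip(4,-9,6)=4, clip(3,-9,6)=3, clip(-4,-9,6)=-4 -> [-5, 2, -2, -3, 4, 3, -4]
Stage 2 (OFFSET 2): -5+2=-3, 2+2=4, -2+2=0, -3+2=-1, 4+2=6, 3+2=5, -4+2=-2 -> [-3, 4, 0, -1, 6, 5, -2]
Stage 3 (DELAY): [0, -3, 4, 0, -1, 6, 5] = [0, -3, 4, 0, -1, 6, 5] -> [0, -3, 4, 0, -1, 6, 5]
Stage 4 (ABS): |0|=0, |-3|=3, |4|=4, |0|=0, |-1|=1, |6|=6, |5|=5 -> [0, 3, 4, 0, 1, 6, 5]
Stage 5 (OFFSET -1): 0+-1=-1, 3+-1=2, 4+-1=3, 0+-1=-1, 1+-1=0, 6+-1=5, 5+-1=4 -> [-1, 2, 3, -1, 0, 5, 4]
Output sum: 12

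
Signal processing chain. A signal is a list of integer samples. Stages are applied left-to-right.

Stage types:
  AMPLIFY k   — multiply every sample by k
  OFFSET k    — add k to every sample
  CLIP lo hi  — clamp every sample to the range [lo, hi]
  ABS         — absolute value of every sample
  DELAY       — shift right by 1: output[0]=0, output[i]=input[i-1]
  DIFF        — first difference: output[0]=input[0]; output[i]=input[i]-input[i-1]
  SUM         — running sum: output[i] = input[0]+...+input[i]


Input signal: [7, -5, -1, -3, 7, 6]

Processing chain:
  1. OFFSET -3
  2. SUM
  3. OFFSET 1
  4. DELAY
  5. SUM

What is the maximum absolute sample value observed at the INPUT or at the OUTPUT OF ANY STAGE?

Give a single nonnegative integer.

Answer: 27

Derivation:
Input: [7, -5, -1, -3, 7, 6] (max |s|=7)
Stage 1 (OFFSET -3): 7+-3=4, -5+-3=-8, -1+-3=-4, -3+-3=-6, 7+-3=4, 6+-3=3 -> [4, -8, -4, -6, 4, 3] (max |s|=8)
Stage 2 (SUM): sum[0..0]=4, sum[0..1]=-4, sum[0..2]=-8, sum[0..3]=-14, sum[0..4]=-10, sum[0..5]=-7 -> [4, -4, -8, -14, -10, -7] (max |s|=14)
Stage 3 (OFFSET 1): 4+1=5, -4+1=-3, -8+1=-7, -14+1=-13, -10+1=-9, -7+1=-6 -> [5, -3, -7, -13, -9, -6] (max |s|=13)
Stage 4 (DELAY): [0, 5, -3, -7, -13, -9] = [0, 5, -3, -7, -13, -9] -> [0, 5, -3, -7, -13, -9] (max |s|=13)
Stage 5 (SUM): sum[0..0]=0, sum[0..1]=5, sum[0..2]=2, sum[0..3]=-5, sum[0..4]=-18, sum[0..5]=-27 -> [0, 5, 2, -5, -18, -27] (max |s|=27)
Overall max amplitude: 27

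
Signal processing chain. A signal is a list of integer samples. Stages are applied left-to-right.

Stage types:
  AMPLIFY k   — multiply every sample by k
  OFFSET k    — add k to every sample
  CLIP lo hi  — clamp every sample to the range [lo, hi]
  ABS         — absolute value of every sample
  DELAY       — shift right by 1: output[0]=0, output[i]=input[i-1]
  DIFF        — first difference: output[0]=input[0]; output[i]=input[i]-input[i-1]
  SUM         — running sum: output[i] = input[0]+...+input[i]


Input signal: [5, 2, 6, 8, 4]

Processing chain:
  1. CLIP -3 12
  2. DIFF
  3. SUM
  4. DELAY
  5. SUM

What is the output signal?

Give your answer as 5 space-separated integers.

Answer: 0 5 7 13 21

Derivation:
Input: [5, 2, 6, 8, 4]
Stage 1 (CLIP -3 12): clip(5,-3,12)=5, clip(2,-3,12)=2, clip(6,-3,12)=6, clip(8,-3,12)=8, clip(4,-3,12)=4 -> [5, 2, 6, 8, 4]
Stage 2 (DIFF): s[0]=5, 2-5=-3, 6-2=4, 8-6=2, 4-8=-4 -> [5, -3, 4, 2, -4]
Stage 3 (SUM): sum[0..0]=5, sum[0..1]=2, sum[0..2]=6, sum[0..3]=8, sum[0..4]=4 -> [5, 2, 6, 8, 4]
Stage 4 (DELAY): [0, 5, 2, 6, 8] = [0, 5, 2, 6, 8] -> [0, 5, 2, 6, 8]
Stage 5 (SUM): sum[0..0]=0, sum[0..1]=5, sum[0..2]=7, sum[0..3]=13, sum[0..4]=21 -> [0, 5, 7, 13, 21]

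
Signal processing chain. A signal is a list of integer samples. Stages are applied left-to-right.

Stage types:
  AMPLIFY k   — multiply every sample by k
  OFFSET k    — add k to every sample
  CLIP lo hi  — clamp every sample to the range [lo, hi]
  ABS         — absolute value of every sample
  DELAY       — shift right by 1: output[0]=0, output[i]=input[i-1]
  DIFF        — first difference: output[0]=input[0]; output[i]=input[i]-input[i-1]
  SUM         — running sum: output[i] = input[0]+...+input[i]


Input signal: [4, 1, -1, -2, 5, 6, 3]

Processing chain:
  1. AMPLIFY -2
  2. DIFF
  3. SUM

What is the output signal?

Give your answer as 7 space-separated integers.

Answer: -8 -2 2 4 -10 -12 -6

Derivation:
Input: [4, 1, -1, -2, 5, 6, 3]
Stage 1 (AMPLIFY -2): 4*-2=-8, 1*-2=-2, -1*-2=2, -2*-2=4, 5*-2=-10, 6*-2=-12, 3*-2=-6 -> [-8, -2, 2, 4, -10, -12, -6]
Stage 2 (DIFF): s[0]=-8, -2--8=6, 2--2=4, 4-2=2, -10-4=-14, -12--10=-2, -6--12=6 -> [-8, 6, 4, 2, -14, -2, 6]
Stage 3 (SUM): sum[0..0]=-8, sum[0..1]=-2, sum[0..2]=2, sum[0..3]=4, sum[0..4]=-10, sum[0..5]=-12, sum[0..6]=-6 -> [-8, -2, 2, 4, -10, -12, -6]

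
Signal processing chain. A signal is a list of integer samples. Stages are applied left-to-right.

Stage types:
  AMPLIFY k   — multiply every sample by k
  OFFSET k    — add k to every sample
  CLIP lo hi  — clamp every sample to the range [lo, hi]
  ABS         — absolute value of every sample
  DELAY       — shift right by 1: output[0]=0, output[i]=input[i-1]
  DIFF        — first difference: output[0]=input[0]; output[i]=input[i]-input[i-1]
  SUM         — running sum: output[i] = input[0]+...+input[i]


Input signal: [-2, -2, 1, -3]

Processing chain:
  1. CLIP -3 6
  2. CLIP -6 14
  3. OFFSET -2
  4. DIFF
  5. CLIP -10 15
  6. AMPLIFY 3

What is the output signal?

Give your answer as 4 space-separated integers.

Answer: -12 0 9 -12

Derivation:
Input: [-2, -2, 1, -3]
Stage 1 (CLIP -3 6): clip(-2,-3,6)=-2, clip(-2,-3,6)=-2, clip(1,-3,6)=1, clip(-3,-3,6)=-3 -> [-2, -2, 1, -3]
Stage 2 (CLIP -6 14): clip(-2,-6,14)=-2, clip(-2,-6,14)=-2, clip(1,-6,14)=1, clip(-3,-6,14)=-3 -> [-2, -2, 1, -3]
Stage 3 (OFFSET -2): -2+-2=-4, -2+-2=-4, 1+-2=-1, -3+-2=-5 -> [-4, -4, -1, -5]
Stage 4 (DIFF): s[0]=-4, -4--4=0, -1--4=3, -5--1=-4 -> [-4, 0, 3, -4]
Stage 5 (CLIP -10 15): clip(-4,-10,15)=-4, clip(0,-10,15)=0, clip(3,-10,15)=3, clip(-4,-10,15)=-4 -> [-4, 0, 3, -4]
Stage 6 (AMPLIFY 3): -4*3=-12, 0*3=0, 3*3=9, -4*3=-12 -> [-12, 0, 9, -12]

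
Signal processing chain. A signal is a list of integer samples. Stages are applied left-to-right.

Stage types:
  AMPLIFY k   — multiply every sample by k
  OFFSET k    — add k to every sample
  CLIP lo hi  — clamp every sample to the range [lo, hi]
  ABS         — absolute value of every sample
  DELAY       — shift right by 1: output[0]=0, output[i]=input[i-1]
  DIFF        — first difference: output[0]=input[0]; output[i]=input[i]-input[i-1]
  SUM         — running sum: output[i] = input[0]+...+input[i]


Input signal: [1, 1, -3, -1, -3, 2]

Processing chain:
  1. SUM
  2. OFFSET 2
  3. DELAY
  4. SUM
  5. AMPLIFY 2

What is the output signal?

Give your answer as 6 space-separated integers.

Answer: 0 6 14 16 16 10

Derivation:
Input: [1, 1, -3, -1, -3, 2]
Stage 1 (SUM): sum[0..0]=1, sum[0..1]=2, sum[0..2]=-1, sum[0..3]=-2, sum[0..4]=-5, sum[0..5]=-3 -> [1, 2, -1, -2, -5, -3]
Stage 2 (OFFSET 2): 1+2=3, 2+2=4, -1+2=1, -2+2=0, -5+2=-3, -3+2=-1 -> [3, 4, 1, 0, -3, -1]
Stage 3 (DELAY): [0, 3, 4, 1, 0, -3] = [0, 3, 4, 1, 0, -3] -> [0, 3, 4, 1, 0, -3]
Stage 4 (SUM): sum[0..0]=0, sum[0..1]=3, sum[0..2]=7, sum[0..3]=8, sum[0..4]=8, sum[0..5]=5 -> [0, 3, 7, 8, 8, 5]
Stage 5 (AMPLIFY 2): 0*2=0, 3*2=6, 7*2=14, 8*2=16, 8*2=16, 5*2=10 -> [0, 6, 14, 16, 16, 10]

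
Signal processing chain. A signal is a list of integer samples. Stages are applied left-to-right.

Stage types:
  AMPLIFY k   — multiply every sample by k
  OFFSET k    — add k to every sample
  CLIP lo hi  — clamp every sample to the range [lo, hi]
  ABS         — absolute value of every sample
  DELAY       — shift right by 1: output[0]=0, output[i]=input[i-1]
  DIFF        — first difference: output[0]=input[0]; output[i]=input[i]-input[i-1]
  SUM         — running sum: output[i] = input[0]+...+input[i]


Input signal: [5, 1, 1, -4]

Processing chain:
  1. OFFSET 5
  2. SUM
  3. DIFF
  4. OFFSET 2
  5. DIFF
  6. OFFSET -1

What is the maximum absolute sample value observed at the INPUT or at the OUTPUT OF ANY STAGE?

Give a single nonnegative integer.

Input: [5, 1, 1, -4] (max |s|=5)
Stage 1 (OFFSET 5): 5+5=10, 1+5=6, 1+5=6, -4+5=1 -> [10, 6, 6, 1] (max |s|=10)
Stage 2 (SUM): sum[0..0]=10, sum[0..1]=16, sum[0..2]=22, sum[0..3]=23 -> [10, 16, 22, 23] (max |s|=23)
Stage 3 (DIFF): s[0]=10, 16-10=6, 22-16=6, 23-22=1 -> [10, 6, 6, 1] (max |s|=10)
Stage 4 (OFFSET 2): 10+2=12, 6+2=8, 6+2=8, 1+2=3 -> [12, 8, 8, 3] (max |s|=12)
Stage 5 (DIFF): s[0]=12, 8-12=-4, 8-8=0, 3-8=-5 -> [12, -4, 0, -5] (max |s|=12)
Stage 6 (OFFSET -1): 12+-1=11, -4+-1=-5, 0+-1=-1, -5+-1=-6 -> [11, -5, -1, -6] (max |s|=11)
Overall max amplitude: 23

Answer: 23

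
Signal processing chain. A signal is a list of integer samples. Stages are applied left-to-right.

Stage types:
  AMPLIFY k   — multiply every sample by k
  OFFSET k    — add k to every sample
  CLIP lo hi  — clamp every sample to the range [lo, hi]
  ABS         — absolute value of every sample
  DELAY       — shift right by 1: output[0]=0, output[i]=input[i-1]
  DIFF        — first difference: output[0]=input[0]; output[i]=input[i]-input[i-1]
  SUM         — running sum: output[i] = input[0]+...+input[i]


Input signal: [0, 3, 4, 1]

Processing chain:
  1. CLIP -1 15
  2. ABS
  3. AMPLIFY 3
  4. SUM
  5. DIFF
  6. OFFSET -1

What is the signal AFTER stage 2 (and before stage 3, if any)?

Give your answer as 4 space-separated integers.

Answer: 0 3 4 1

Derivation:
Input: [0, 3, 4, 1]
Stage 1 (CLIP -1 15): clip(0,-1,15)=0, clip(3,-1,15)=3, clip(4,-1,15)=4, clip(1,-1,15)=1 -> [0, 3, 4, 1]
Stage 2 (ABS): |0|=0, |3|=3, |4|=4, |1|=1 -> [0, 3, 4, 1]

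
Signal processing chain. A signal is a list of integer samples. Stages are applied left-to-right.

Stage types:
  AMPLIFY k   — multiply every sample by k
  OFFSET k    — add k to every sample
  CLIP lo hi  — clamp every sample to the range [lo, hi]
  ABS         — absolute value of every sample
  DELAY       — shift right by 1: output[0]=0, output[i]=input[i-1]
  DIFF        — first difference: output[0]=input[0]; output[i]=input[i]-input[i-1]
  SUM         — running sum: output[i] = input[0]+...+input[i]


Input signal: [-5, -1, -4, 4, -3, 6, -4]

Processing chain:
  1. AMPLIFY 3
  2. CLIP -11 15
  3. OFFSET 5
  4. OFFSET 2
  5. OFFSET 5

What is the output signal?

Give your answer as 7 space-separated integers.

Input: [-5, -1, -4, 4, -3, 6, -4]
Stage 1 (AMPLIFY 3): -5*3=-15, -1*3=-3, -4*3=-12, 4*3=12, -3*3=-9, 6*3=18, -4*3=-12 -> [-15, -3, -12, 12, -9, 18, -12]
Stage 2 (CLIP -11 15): clip(-15,-11,15)=-11, clip(-3,-11,15)=-3, clip(-12,-11,15)=-11, clip(12,-11,15)=12, clip(-9,-11,15)=-9, clip(18,-11,15)=15, clip(-12,-11,15)=-11 -> [-11, -3, -11, 12, -9, 15, -11]
Stage 3 (OFFSET 5): -11+5=-6, -3+5=2, -11+5=-6, 12+5=17, -9+5=-4, 15+5=20, -11+5=-6 -> [-6, 2, -6, 17, -4, 20, -6]
Stage 4 (OFFSET 2): -6+2=-4, 2+2=4, -6+2=-4, 17+2=19, -4+2=-2, 20+2=22, -6+2=-4 -> [-4, 4, -4, 19, -2, 22, -4]
Stage 5 (OFFSET 5): -4+5=1, 4+5=9, -4+5=1, 19+5=24, -2+5=3, 22+5=27, -4+5=1 -> [1, 9, 1, 24, 3, 27, 1]

Answer: 1 9 1 24 3 27 1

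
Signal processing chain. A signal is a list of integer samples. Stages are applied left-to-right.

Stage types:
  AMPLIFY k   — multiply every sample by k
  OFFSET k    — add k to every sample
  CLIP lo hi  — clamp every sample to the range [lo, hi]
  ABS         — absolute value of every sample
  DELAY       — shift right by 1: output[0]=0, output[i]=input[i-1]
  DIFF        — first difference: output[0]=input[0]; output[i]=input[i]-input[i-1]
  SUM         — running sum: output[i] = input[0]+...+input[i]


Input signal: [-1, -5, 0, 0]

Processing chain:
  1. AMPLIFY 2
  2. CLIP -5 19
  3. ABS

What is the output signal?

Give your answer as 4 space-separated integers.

Answer: 2 5 0 0

Derivation:
Input: [-1, -5, 0, 0]
Stage 1 (AMPLIFY 2): -1*2=-2, -5*2=-10, 0*2=0, 0*2=0 -> [-2, -10, 0, 0]
Stage 2 (CLIP -5 19): clip(-2,-5,19)=-2, clip(-10,-5,19)=-5, clip(0,-5,19)=0, clip(0,-5,19)=0 -> [-2, -5, 0, 0]
Stage 3 (ABS): |-2|=2, |-5|=5, |0|=0, |0|=0 -> [2, 5, 0, 0]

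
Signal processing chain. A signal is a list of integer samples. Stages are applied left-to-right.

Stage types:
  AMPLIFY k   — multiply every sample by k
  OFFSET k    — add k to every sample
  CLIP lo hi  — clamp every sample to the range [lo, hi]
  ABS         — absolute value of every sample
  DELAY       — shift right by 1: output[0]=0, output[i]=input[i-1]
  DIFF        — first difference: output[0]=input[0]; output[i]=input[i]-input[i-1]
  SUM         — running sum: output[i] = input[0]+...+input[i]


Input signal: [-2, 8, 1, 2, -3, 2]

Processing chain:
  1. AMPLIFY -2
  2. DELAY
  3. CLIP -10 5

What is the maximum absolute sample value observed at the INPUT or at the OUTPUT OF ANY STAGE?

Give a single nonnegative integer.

Answer: 16

Derivation:
Input: [-2, 8, 1, 2, -3, 2] (max |s|=8)
Stage 1 (AMPLIFY -2): -2*-2=4, 8*-2=-16, 1*-2=-2, 2*-2=-4, -3*-2=6, 2*-2=-4 -> [4, -16, -2, -4, 6, -4] (max |s|=16)
Stage 2 (DELAY): [0, 4, -16, -2, -4, 6] = [0, 4, -16, -2, -4, 6] -> [0, 4, -16, -2, -4, 6] (max |s|=16)
Stage 3 (CLIP -10 5): clip(0,-10,5)=0, clip(4,-10,5)=4, clip(-16,-10,5)=-10, clip(-2,-10,5)=-2, clip(-4,-10,5)=-4, clip(6,-10,5)=5 -> [0, 4, -10, -2, -4, 5] (max |s|=10)
Overall max amplitude: 16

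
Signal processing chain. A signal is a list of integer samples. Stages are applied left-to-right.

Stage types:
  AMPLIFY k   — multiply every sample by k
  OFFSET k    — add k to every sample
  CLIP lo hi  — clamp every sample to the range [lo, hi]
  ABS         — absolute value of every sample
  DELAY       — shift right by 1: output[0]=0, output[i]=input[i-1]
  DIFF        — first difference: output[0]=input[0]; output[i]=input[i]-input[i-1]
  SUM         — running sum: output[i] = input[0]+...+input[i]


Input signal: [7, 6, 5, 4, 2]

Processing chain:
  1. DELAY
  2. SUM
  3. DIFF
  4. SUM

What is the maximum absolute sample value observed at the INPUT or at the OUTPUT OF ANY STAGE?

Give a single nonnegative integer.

Answer: 22

Derivation:
Input: [7, 6, 5, 4, 2] (max |s|=7)
Stage 1 (DELAY): [0, 7, 6, 5, 4] = [0, 7, 6, 5, 4] -> [0, 7, 6, 5, 4] (max |s|=7)
Stage 2 (SUM): sum[0..0]=0, sum[0..1]=7, sum[0..2]=13, sum[0..3]=18, sum[0..4]=22 -> [0, 7, 13, 18, 22] (max |s|=22)
Stage 3 (DIFF): s[0]=0, 7-0=7, 13-7=6, 18-13=5, 22-18=4 -> [0, 7, 6, 5, 4] (max |s|=7)
Stage 4 (SUM): sum[0..0]=0, sum[0..1]=7, sum[0..2]=13, sum[0..3]=18, sum[0..4]=22 -> [0, 7, 13, 18, 22] (max |s|=22)
Overall max amplitude: 22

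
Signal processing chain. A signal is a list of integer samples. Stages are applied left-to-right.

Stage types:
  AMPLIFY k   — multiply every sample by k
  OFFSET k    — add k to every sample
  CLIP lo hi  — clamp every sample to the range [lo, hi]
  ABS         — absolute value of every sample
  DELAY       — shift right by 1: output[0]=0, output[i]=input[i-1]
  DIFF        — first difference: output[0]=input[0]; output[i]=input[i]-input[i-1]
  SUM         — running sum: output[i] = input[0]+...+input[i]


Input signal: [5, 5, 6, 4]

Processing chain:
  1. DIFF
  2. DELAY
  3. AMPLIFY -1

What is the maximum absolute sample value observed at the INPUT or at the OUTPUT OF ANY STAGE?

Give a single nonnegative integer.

Input: [5, 5, 6, 4] (max |s|=6)
Stage 1 (DIFF): s[0]=5, 5-5=0, 6-5=1, 4-6=-2 -> [5, 0, 1, -2] (max |s|=5)
Stage 2 (DELAY): [0, 5, 0, 1] = [0, 5, 0, 1] -> [0, 5, 0, 1] (max |s|=5)
Stage 3 (AMPLIFY -1): 0*-1=0, 5*-1=-5, 0*-1=0, 1*-1=-1 -> [0, -5, 0, -1] (max |s|=5)
Overall max amplitude: 6

Answer: 6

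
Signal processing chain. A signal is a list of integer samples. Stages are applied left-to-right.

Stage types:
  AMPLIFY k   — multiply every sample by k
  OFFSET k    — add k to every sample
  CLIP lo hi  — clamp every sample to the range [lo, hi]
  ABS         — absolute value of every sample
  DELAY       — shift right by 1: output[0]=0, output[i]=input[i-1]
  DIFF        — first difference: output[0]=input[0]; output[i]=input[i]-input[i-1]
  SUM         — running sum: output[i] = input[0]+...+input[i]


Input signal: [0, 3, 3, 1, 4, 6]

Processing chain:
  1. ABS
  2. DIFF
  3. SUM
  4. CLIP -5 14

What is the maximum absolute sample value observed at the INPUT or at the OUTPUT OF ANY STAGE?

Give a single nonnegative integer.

Input: [0, 3, 3, 1, 4, 6] (max |s|=6)
Stage 1 (ABS): |0|=0, |3|=3, |3|=3, |1|=1, |4|=4, |6|=6 -> [0, 3, 3, 1, 4, 6] (max |s|=6)
Stage 2 (DIFF): s[0]=0, 3-0=3, 3-3=0, 1-3=-2, 4-1=3, 6-4=2 -> [0, 3, 0, -2, 3, 2] (max |s|=3)
Stage 3 (SUM): sum[0..0]=0, sum[0..1]=3, sum[0..2]=3, sum[0..3]=1, sum[0..4]=4, sum[0..5]=6 -> [0, 3, 3, 1, 4, 6] (max |s|=6)
Stage 4 (CLIP -5 14): clip(0,-5,14)=0, clip(3,-5,14)=3, clip(3,-5,14)=3, clip(1,-5,14)=1, clip(4,-5,14)=4, clip(6,-5,14)=6 -> [0, 3, 3, 1, 4, 6] (max |s|=6)
Overall max amplitude: 6

Answer: 6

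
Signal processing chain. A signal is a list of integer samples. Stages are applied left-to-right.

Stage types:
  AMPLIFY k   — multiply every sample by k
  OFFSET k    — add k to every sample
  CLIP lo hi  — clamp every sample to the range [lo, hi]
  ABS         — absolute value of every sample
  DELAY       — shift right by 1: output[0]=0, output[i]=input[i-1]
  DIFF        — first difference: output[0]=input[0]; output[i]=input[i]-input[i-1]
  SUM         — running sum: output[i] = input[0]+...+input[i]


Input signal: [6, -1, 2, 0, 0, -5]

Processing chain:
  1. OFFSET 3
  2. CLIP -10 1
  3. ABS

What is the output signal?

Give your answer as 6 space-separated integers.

Input: [6, -1, 2, 0, 0, -5]
Stage 1 (OFFSET 3): 6+3=9, -1+3=2, 2+3=5, 0+3=3, 0+3=3, -5+3=-2 -> [9, 2, 5, 3, 3, -2]
Stage 2 (CLIP -10 1): clip(9,-10,1)=1, clip(2,-10,1)=1, clip(5,-10,1)=1, clip(3,-10,1)=1, clip(3,-10,1)=1, clip(-2,-10,1)=-2 -> [1, 1, 1, 1, 1, -2]
Stage 3 (ABS): |1|=1, |1|=1, |1|=1, |1|=1, |1|=1, |-2|=2 -> [1, 1, 1, 1, 1, 2]

Answer: 1 1 1 1 1 2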